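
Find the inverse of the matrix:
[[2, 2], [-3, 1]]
[[1/8, -1/4], [3/8, 1/4]]

For [[a,b],[c,d]], inverse = (1/det)·[[d,-b],[-c,a]]
det = 2·1 - 2·-3 = 8
Inverse = (1/8)·[[1, -2], [3, 2]]
        = [[1/8, -1/4], [3/8, 1/4]]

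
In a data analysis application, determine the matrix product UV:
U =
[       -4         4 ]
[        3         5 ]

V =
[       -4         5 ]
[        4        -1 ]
UV =
[       32       -24 ]
[        8        10 ]

Matrix multiplication: (UV)[i][j] = sum over k of U[i][k] * V[k][j].
  (UV)[0][0] = (-4)*(-4) + (4)*(4) = 32
  (UV)[0][1] = (-4)*(5) + (4)*(-1) = -24
  (UV)[1][0] = (3)*(-4) + (5)*(4) = 8
  (UV)[1][1] = (3)*(5) + (5)*(-1) = 10
UV =
[       32       -24 ]
[        8        10 ]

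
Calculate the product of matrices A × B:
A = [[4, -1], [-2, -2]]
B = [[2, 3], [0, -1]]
[[8, 13], [-4, -4]]

Matrix multiplication:
C[0][0] = 4×2 + -1×0 = 8
C[0][1] = 4×3 + -1×-1 = 13
C[1][0] = -2×2 + -2×0 = -4
C[1][1] = -2×3 + -2×-1 = -4
Result: [[8, 13], [-4, -4]]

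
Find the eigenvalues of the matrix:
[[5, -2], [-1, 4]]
λ = 3 and λ = 6

Characteristic equation: det(A - λI) = 0
λ² - (trace)λ + (det) = 0
λ² - (9)λ + (18) = 0
λ² - 9λ + 18 = 0
Solving: λ = 3, 6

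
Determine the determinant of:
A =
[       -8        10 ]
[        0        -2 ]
det(A) = 16

For a 2×2 matrix [[a, b], [c, d]], det = a*d - b*c.
det(A) = (-8)*(-2) - (10)*(0) = 16 - 0 = 16.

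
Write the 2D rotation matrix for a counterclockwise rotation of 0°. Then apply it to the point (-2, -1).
R = [[1, 0], [0, 1]]; R·(-2, -1) = (-2, -1)

Rotation matrix formula: R(θ) = [[cos θ, -sin θ], [sin θ, cos θ]]
For θ = 0°:
cos(0°) = 1
sin(0°) = 0
R = [[1, 0], [0, 1]]
Apply to (-2, -1): [1·-2 + (0)·-1, 0·-2 + 1·-1] = (-2, -1)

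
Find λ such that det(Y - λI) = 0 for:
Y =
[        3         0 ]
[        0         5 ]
λ = 3, 5

Solve det(Y - λI) = 0. For a 2×2 matrix the characteristic equation is λ² - (trace)λ + det = 0.
trace(Y) = a + d = 3 + 5 = 8.
det(Y) = a*d - b*c = (3)*(5) - (0)*(0) = 15 - 0 = 15.
Characteristic equation: λ² - (8)λ + (15) = 0.
Discriminant = (8)² - 4*(15) = 64 - 60 = 4.
λ = (8 ± √4) / 2 = (8 ± 2) / 2 = 3, 5.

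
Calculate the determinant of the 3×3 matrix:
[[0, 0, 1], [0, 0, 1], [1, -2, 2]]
0

Expansion along first row:
det = 0·det([[0,1],[-2,2]]) - 0·det([[0,1],[1,2]]) + 1·det([[0,0],[1,-2]])
    = 0·(0·2 - 1·-2) - 0·(0·2 - 1·1) + 1·(0·-2 - 0·1)
    = 0·2 - 0·-1 + 1·0
    = 0 + 0 + 0 = 0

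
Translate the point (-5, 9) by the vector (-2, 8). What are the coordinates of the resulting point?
(-7, 17)

Translation by (-2, 8):
x' = -5 + -2 = -7
y' = 9 + 8 = 17
Homogeneous matrix: [[1, 0, -2], [0, 1, 8], [0, 0, 1]]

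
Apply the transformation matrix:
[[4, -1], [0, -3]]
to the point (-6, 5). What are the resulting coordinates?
(-29, -15)

Matrix multiplication:
[[4, -1], [0, -3]] × [-6, 5]ᵀ
= [4×-6 + -1×5, 0×-6 + -3×5]ᵀ
= [-29.0000, -15.0000]ᵀ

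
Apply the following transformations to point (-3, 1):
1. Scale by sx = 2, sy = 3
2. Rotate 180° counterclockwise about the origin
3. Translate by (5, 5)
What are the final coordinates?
(11, 2)

Step 1: Scale → (-6, 3)
Step 2: Rotate 180° → (6, -3)
Step 3: Translate → (11, 2)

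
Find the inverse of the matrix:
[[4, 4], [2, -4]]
[[1/6, 1/6], [1/12, -1/6]]

For [[a,b],[c,d]], inverse = (1/det)·[[d,-b],[-c,a]]
det = 4·-4 - 4·2 = -24
Inverse = (1/-24)·[[-4, -4], [-2, 4]]
        = [[1/6, 1/6], [1/12, -1/6]]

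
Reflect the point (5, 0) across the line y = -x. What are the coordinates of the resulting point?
(0, -5)

Reflection across line y = -x: (5, 0) → (0, -5)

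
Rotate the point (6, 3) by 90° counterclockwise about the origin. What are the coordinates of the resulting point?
(-3, 6)

Rotation matrix R(θ) = [[cos θ, -sin θ], [sin θ, cos θ]]; for θ = 90°:
R = [[0, -1], [1, 0]]
Result: R × [6, 3]ᵀ = [0·6 + (-1)·3, 1·6 + (0)·3]ᵀ = (-3, 6)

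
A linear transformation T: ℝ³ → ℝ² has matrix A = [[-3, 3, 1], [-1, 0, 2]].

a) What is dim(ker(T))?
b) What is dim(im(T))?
dim(ker) = 1, dim(im) = 2

The two rows are not scalar multiples of one another (no single k satisfies row 2 = k × row 1), so they are linearly independent.
Thus rank(A) = 2.
dim(im(T)) = rank(A) = 2.
By the rank-nullity theorem applied to T: ℝ³ → ℝ², rank(A) + nullity(A) = 3 (the domain dimension), so dim(ker(T)) = 3 - 2 = 1.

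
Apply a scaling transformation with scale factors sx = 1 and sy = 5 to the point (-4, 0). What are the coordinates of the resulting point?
(-4, 0)

Scaling matrix:
[[1, 0], [0, 5]]
Result: (-4 × 1, 0 × 5) = (-4, 0)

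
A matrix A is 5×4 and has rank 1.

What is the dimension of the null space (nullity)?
3

The rank-nullity theorem for an m×n matrix states:
rank(A) + nullity(A) = n (the number of columns).
Here n = 4 and rank(A) = 1, so nullity(A) = 4 - 1 = 3.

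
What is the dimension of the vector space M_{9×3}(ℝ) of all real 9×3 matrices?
Dimension = 27

A real 9×3 matrix is determined by its 9·3 = 27 independent entries.
A standard basis is {E_ij : 1 ≤ i ≤ 9, 1 ≤ j ≤ 3}, where E_ij has a 1 in position (i, j) and 0 elsewhere — there are 27 such matrices, and they are linearly independent and span M_{9×3}(ℝ).
Therefore dim(M_{9×3}(ℝ)) = 27.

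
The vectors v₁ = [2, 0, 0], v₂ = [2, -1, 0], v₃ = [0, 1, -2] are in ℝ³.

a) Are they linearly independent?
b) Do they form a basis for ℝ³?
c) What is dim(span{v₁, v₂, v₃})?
Yes independent, yes basis, dim = 3

Stack v₁, v₂, v₃ as rows of a 3×3 matrix.
[[2, 0, 0]; [2, -1, 0]; [0, 1, -2]] is already lower triangular with nonzero diagonal entries (2, -1, -2), so its determinant is the product of the diagonal entries, det = (2)·(-1)·(-2) = 4 ≠ 0, and the rows are linearly independent.
Three linearly independent vectors in ℝ³ form a basis for ℝ³, so dim(span{v₁,v₂,v₃}) = 3.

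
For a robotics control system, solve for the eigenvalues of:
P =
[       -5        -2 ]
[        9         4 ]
λ = -2, 1

Solve det(P - λI) = 0. For a 2×2 matrix the characteristic equation is λ² - (trace)λ + det = 0.
trace(P) = a + d = -5 + 4 = -1.
det(P) = a*d - b*c = (-5)*(4) - (-2)*(9) = -20 + 18 = -2.
Characteristic equation: λ² - (-1)λ + (-2) = 0.
Discriminant = (-1)² - 4*(-2) = 1 + 8 = 9.
λ = (-1 ± √9) / 2 = (-1 ± 3) / 2 = -2, 1.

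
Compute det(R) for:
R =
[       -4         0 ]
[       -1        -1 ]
det(R) = 4

For a 2×2 matrix [[a, b], [c, d]], det = a*d - b*c.
det(R) = (-4)*(-1) - (0)*(-1) = 4 - 0 = 4.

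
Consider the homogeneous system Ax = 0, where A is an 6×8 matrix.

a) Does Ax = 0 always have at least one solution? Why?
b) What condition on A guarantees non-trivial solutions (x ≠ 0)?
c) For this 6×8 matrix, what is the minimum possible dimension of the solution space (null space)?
a) Yes, x = 0 is always a solution. b) When A has linearly dependent columns (rank < n). c) Minimum nullity = 2.

a) x = 0 satisfies A·0 = 0, so the zero vector is always a solution.
b) Non-trivial solutions exist iff the columns of A are linearly dependent, equivalently rank(A) < n (the number of columns).
c) By rank-nullity, rank(A) + nullity(A) = n = 8. Since A has only 6 rows, rank(A) ≤ 6, so nullity(A) ≥ 8 - 6 = 2.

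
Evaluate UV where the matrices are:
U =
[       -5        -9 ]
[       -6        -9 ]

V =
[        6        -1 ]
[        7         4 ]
UV =
[      -93       -31 ]
[      -99       -30 ]

Matrix multiplication: (UV)[i][j] = sum over k of U[i][k] * V[k][j].
  (UV)[0][0] = (-5)*(6) + (-9)*(7) = -93
  (UV)[0][1] = (-5)*(-1) + (-9)*(4) = -31
  (UV)[1][0] = (-6)*(6) + (-9)*(7) = -99
  (UV)[1][1] = (-6)*(-1) + (-9)*(4) = -30
UV =
[      -93       -31 ]
[      -99       -30 ]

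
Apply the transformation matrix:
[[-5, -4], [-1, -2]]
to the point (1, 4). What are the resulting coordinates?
(-21, -9)

Matrix multiplication:
[[-5, -4], [-1, -2]] × [1, 4]ᵀ
= [-5×1 + -4×4, -1×1 + -2×4]ᵀ
= [-21.0000, -9.0000]ᵀ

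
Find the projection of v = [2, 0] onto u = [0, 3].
[0, 0]

The projection of v onto u is proj_u(v) = ((v·u) / (u·u)) · u.
v·u = (2)*(0) + (0)*(3) = 0.
u·u = (0)*(0) + (3)*(3) = 9.
coefficient = 0 / 9 = 0.
proj_u(v) = 0 · [0, 3] = [0, 0].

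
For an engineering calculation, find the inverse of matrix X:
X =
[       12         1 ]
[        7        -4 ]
det(X) = -55
X⁻¹ =
[     4/55      1/55 ]
[     7/55    -12/55 ]

For a 2×2 matrix X = [[a, b], [c, d]] with det(X) ≠ 0, X⁻¹ = (1/det(X)) * [[d, -b], [-c, a]].
det(X) = (12)*(-4) - (1)*(7) = -48 - 7 = -55.
X⁻¹ = (1/-55) * [[-4, -1], [-7, 12]].
Dividing each entry by -55 and reducing:
X⁻¹ =
[     4/55      1/55 ]
[     7/55    -12/55 ]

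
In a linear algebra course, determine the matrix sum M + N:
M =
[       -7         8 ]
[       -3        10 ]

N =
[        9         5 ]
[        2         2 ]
M + N =
[        2        13 ]
[       -1        12 ]

Matrix addition is elementwise: (M+N)[i][j] = M[i][j] + N[i][j].
  (M+N)[0][0] = (-7) + (9) = 2
  (M+N)[0][1] = (8) + (5) = 13
  (M+N)[1][0] = (-3) + (2) = -1
  (M+N)[1][1] = (10) + (2) = 12
M + N =
[        2        13 ]
[       -1        12 ]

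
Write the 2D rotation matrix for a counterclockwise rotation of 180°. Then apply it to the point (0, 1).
R = [[-1, 0], [0, -1]]; R·(0, 1) = (0, -1)

Rotation matrix formula: R(θ) = [[cos θ, -sin θ], [sin θ, cos θ]]
For θ = 180°:
cos(180°) = -1
sin(180°) = 0
R = [[-1, 0], [0, -1]]
Apply to (0, 1): [-1·0 + (0)·1, 0·0 + -1·1] = (0, -1)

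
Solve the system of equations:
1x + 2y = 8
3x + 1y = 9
x = 2, y = 3

Use elimination (row reduction):
Equation 1: 1x + 2y = 8.
Equation 2: 3x + 1y = 9.
Multiply Eq1 by 3 and Eq2 by 1: 3x + 6y = 24;  3x + 1y = 9.
Subtract: (-5)y = -15, so y = 3.
Back-substitute into Eq1: 1x + 2*(3) = 8, so x = 2.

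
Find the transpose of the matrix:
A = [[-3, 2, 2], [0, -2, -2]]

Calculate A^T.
[[-3, 0], [2, -2], [2, -2]]

The transpose sends entry (i,j) to (j,i); rows become columns.
Row 0 of A: [-3, 2, 2] -> column 0 of A^T.
Row 1 of A: [0, -2, -2] -> column 1 of A^T.
A^T = [[-3, 0], [2, -2], [2, -2]]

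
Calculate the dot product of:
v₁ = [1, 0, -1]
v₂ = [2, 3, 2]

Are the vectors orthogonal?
0, Yes

The dot product is the sum of products of corresponding components.
v₁·v₂ = (1)*(2) + (0)*(3) + (-1)*(2) = 2 + 0 - 2 = 0.
Two vectors are orthogonal iff their dot product is 0; here the dot product is 0, so the vectors are orthogonal.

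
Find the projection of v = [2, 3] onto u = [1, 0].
[2, 0]

The projection of v onto u is proj_u(v) = ((v·u) / (u·u)) · u.
v·u = (2)*(1) + (3)*(0) = 2.
u·u = (1)*(1) + (0)*(0) = 1.
coefficient = 2 / 1 = 2.
proj_u(v) = 2 · [1, 0] = [2, 0].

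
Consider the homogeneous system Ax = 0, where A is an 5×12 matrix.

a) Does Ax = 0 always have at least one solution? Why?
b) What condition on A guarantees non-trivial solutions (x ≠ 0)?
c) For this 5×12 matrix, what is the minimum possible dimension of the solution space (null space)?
a) Yes, x = 0 is always a solution. b) When A has linearly dependent columns (rank < n). c) Minimum nullity = 7.

a) x = 0 satisfies A·0 = 0, so the zero vector is always a solution.
b) Non-trivial solutions exist iff the columns of A are linearly dependent, equivalently rank(A) < n (the number of columns).
c) By rank-nullity, rank(A) + nullity(A) = n = 12. Since A has only 5 rows, rank(A) ≤ 5, so nullity(A) ≥ 12 - 5 = 7.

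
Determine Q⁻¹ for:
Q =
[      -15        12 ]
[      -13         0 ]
det(Q) = 156
Q⁻¹ =
[        0     -1/13 ]
[     1/12     -5/52 ]

For a 2×2 matrix Q = [[a, b], [c, d]] with det(Q) ≠ 0, Q⁻¹ = (1/det(Q)) * [[d, -b], [-c, a]].
det(Q) = (-15)*(0) - (12)*(-13) = 0 + 156 = 156.
Q⁻¹ = (1/156) * [[0, -12], [13, -15]].
Dividing each entry by 156 and reducing:
Q⁻¹ =
[        0     -1/13 ]
[     1/12     -5/52 ]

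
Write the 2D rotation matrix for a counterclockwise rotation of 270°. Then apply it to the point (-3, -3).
R = [[0, 1], [-1, 0]]; R·(-3, -3) = (-3, 3)

Rotation matrix formula: R(θ) = [[cos θ, -sin θ], [sin θ, cos θ]]
For θ = 270°:
cos(270°) = 0
sin(270°) = -1
R = [[0, 1], [-1, 0]]
Apply to (-3, -3): [0·-3 + (1)·-3, -1·-3 + 0·-3] = (-3, 3)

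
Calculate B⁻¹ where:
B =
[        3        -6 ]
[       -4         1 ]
det(B) = -21
B⁻¹ =
[    -1/21      -2/7 ]
[    -4/21      -1/7 ]

For a 2×2 matrix B = [[a, b], [c, d]] with det(B) ≠ 0, B⁻¹ = (1/det(B)) * [[d, -b], [-c, a]].
det(B) = (3)*(1) - (-6)*(-4) = 3 - 24 = -21.
B⁻¹ = (1/-21) * [[1, 6], [4, 3]].
Dividing each entry by -21 and reducing:
B⁻¹ =
[    -1/21      -2/7 ]
[    -4/21      -1/7 ]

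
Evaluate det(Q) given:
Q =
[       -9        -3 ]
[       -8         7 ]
det(Q) = -87

For a 2×2 matrix [[a, b], [c, d]], det = a*d - b*c.
det(Q) = (-9)*(7) - (-3)*(-8) = -63 - 24 = -87.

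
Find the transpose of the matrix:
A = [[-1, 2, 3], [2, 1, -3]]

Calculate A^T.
[[-1, 2], [2, 1], [3, -3]]

The transpose sends entry (i,j) to (j,i); rows become columns.
Row 0 of A: [-1, 2, 3] -> column 0 of A^T.
Row 1 of A: [2, 1, -3] -> column 1 of A^T.
A^T = [[-1, 2], [2, 1], [3, -3]]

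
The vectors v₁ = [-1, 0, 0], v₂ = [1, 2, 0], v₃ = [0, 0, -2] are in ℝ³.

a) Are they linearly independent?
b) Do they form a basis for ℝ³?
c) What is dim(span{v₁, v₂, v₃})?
Yes independent, yes basis, dim = 3

Stack v₁, v₂, v₃ as rows of a 3×3 matrix.
[[-1, 0, 0]; [1, 2, 0]; [0, 0, -2]] is already lower triangular with nonzero diagonal entries (-1, 2, -2), so its determinant is the product of the diagonal entries, det = (-1)·(2)·(-2) = 4 ≠ 0, and the rows are linearly independent.
Three linearly independent vectors in ℝ³ form a basis for ℝ³, so dim(span{v₁,v₂,v₃}) = 3.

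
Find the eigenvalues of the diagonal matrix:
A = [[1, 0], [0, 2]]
λ₁ = 1, λ₂ = 2

The characteristic polynomial of A is det(A - λI) = (1 - λ)(2 - λ) = 0.
The roots are λ = 1 and λ = 2, so the eigenvalues are the diagonal entries.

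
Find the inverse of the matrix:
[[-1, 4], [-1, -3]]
[[-3/7, -4/7], [1/7, -1/7]]

For [[a,b],[c,d]], inverse = (1/det)·[[d,-b],[-c,a]]
det = -1·-3 - 4·-1 = 7
Inverse = (1/7)·[[-3, -4], [1, -1]]
        = [[-3/7, -4/7], [1/7, -1/7]]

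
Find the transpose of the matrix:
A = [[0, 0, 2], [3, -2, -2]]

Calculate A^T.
[[0, 3], [0, -2], [2, -2]]

The transpose sends entry (i,j) to (j,i); rows become columns.
Row 0 of A: [0, 0, 2] -> column 0 of A^T.
Row 1 of A: [3, -2, -2] -> column 1 of A^T.
A^T = [[0, 3], [0, -2], [2, -2]]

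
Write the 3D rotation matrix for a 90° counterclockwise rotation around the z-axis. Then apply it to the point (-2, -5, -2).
R = [[0, -1, 0], [1, 0, 0], [0, 0, 1]]; R·(-2, -5, -2) = (5, -2, -2)

Rotation matrix for 90° around z-axis:
cos(90°) = 0, sin(90°) = 1
R = [[0, -1, 0], [1, 0, 0], [0, 0, 1]]
Apply to (-2, -5, -2): R·[-2, -5, -2]ᵀ = (5, -2, -2)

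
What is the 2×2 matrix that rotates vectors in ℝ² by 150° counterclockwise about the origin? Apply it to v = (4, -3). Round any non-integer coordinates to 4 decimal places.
R = [[-√3/2, -1/2], [1/2, -√3/2]]; R·v = (-1.9641, 4.5981)

A counterclockwise rotation by angle θ in ℝ² has matrix R(θ) = [[cos θ, -sin θ], [sin θ, cos θ]].
For θ = 150°: cos θ = -√3/2, sin θ = 1/2.
R(150°) = [[-√3/2, -1/2], [1/2, -√3/2]].
R·v = [-√3/2·4 + (-1/2)·-3, 1/2·4 + -√3/2·-3] = (-1.9641, 4.5981).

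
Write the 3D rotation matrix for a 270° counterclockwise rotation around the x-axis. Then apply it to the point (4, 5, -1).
R = [[1, 0, 0], [0, 0, 1], [0, -1, 0]]; R·(4, 5, -1) = (4, -1, -5)

Rotation matrix for 270° around x-axis:
cos(270°) = 0, sin(270°) = -1
R = [[1, 0, 0], [0, 0, 1], [0, -1, 0]]
Apply to (4, 5, -1): R·[4, 5, -1]ᵀ = (4, -1, -5)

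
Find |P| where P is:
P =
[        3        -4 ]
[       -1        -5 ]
det(P) = -19

For a 2×2 matrix [[a, b], [c, d]], det = a*d - b*c.
det(P) = (3)*(-5) - (-4)*(-1) = -15 - 4 = -19.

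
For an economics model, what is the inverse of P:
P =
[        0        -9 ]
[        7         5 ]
det(P) = 63
P⁻¹ =
[     5/63       1/7 ]
[     -1/9         0 ]

For a 2×2 matrix P = [[a, b], [c, d]] with det(P) ≠ 0, P⁻¹ = (1/det(P)) * [[d, -b], [-c, a]].
det(P) = (0)*(5) - (-9)*(7) = 0 + 63 = 63.
P⁻¹ = (1/63) * [[5, 9], [-7, 0]].
Dividing each entry by 63 and reducing:
P⁻¹ =
[     5/63       1/7 ]
[     -1/9         0 ]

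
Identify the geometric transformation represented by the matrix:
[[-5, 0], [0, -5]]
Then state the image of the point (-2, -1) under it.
uniform scaling by factor -5; image of (-2, -1) is (10, 5)

This is a diagonal matrix with equal entries -5, so it scales both axes by the same factor -5.
The matrix [[-5, 0], [0, -5]] represents: uniform scaling by factor -5.
Applying it to (-2, -1): [-5·-2 + 0·-1, 0·-2 + -5·-1] = (10, 5).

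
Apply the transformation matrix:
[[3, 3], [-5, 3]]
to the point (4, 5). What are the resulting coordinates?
(27, -5)

Matrix multiplication:
[[3, 3], [-5, 3]] × [4, 5]ᵀ
= [3×4 + 3×5, -5×4 + 3×5]ᵀ
= [27.0000, -5.0000]ᵀ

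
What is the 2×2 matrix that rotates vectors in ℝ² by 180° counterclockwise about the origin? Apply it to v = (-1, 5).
R = [[-1, 0], [0, -1]]; R·v = (1, -5)

A counterclockwise rotation by angle θ in ℝ² has matrix R(θ) = [[cos θ, -sin θ], [sin θ, cos θ]].
For θ = 180°: cos θ = -1, sin θ = 0.
R(180°) = [[-1, 0], [0, -1]].
R·v = [-1·-1 + (0)·5, 0·-1 + -1·5] = (1, -5).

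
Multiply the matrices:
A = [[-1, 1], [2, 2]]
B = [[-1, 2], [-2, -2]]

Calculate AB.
[[-1, -4], [-6, 0]]

Each entry (i,j) of AB = sum over k of A[i][k]*B[k][j].
(AB)[0][0] = (-1)*(-1) + (1)*(-2) = -1
(AB)[0][1] = (-1)*(2) + (1)*(-2) = -4
(AB)[1][0] = (2)*(-1) + (2)*(-2) = -6
(AB)[1][1] = (2)*(2) + (2)*(-2) = 0
AB = [[-1, -4], [-6, 0]]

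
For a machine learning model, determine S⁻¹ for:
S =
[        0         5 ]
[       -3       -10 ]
det(S) = 15
S⁻¹ =
[     -2/3      -1/3 ]
[      1/5         0 ]

For a 2×2 matrix S = [[a, b], [c, d]] with det(S) ≠ 0, S⁻¹ = (1/det(S)) * [[d, -b], [-c, a]].
det(S) = (0)*(-10) - (5)*(-3) = 0 + 15 = 15.
S⁻¹ = (1/15) * [[-10, -5], [3, 0]].
Dividing each entry by 15 and reducing:
S⁻¹ =
[     -2/3      -1/3 ]
[      1/5         0 ]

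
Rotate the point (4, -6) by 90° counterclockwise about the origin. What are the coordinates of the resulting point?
(6, 4)

Rotation matrix R(θ) = [[cos θ, -sin θ], [sin θ, cos θ]]; for θ = 90°:
R = [[0, -1], [1, 0]]
Result: R × [4, -6]ᵀ = [0·4 + (-1)·-6, 1·4 + (0)·-6]ᵀ = (6, 4)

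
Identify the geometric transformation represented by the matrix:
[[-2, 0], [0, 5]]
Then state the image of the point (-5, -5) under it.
non-uniform scaling by (-2, 5); image of (-5, -5) is (10, -25)

This is diagonal with distinct entries, so it scales the x-axis by -2 and the y-axis by 5.
The matrix [[-2, 0], [0, 5]] represents: non-uniform scaling by (-2, 5).
Applying it to (-5, -5): [-2·-5 + 0·-5, 0·-5 + 5·-5] = (10, -25).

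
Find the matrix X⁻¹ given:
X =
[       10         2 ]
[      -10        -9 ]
det(X) = -70
X⁻¹ =
[     9/70      1/35 ]
[     -1/7      -1/7 ]

For a 2×2 matrix X = [[a, b], [c, d]] with det(X) ≠ 0, X⁻¹ = (1/det(X)) * [[d, -b], [-c, a]].
det(X) = (10)*(-9) - (2)*(-10) = -90 + 20 = -70.
X⁻¹ = (1/-70) * [[-9, -2], [10, 10]].
Dividing each entry by -70 and reducing:
X⁻¹ =
[     9/70      1/35 ]
[     -1/7      -1/7 ]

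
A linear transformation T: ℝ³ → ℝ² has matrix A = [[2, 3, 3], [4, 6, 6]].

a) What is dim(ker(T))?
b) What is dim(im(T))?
dim(ker) = 2, dim(im) = 1

Observe that row 2 = 2 × row 1 (so the rows are linearly dependent).
Thus rank(A) = 1 (only one linearly independent row).
dim(im(T)) = rank(A) = 1.
By the rank-nullity theorem applied to T: ℝ³ → ℝ², rank(A) + nullity(A) = 3 (the domain dimension), so dim(ker(T)) = 3 - 1 = 2.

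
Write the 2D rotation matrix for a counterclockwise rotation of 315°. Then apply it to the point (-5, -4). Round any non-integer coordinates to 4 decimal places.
R = [[√2/2, √2/2], [-√2/2, √2/2]]; R·(-5, -4) = (-6.3640, 0.7071)

Rotation matrix formula: R(θ) = [[cos θ, -sin θ], [sin θ, cos θ]]
For θ = 315°:
cos(315°) = √2/2
sin(315°) = -√2/2
R = [[√2/2, √2/2], [-√2/2, √2/2]]
Apply to (-5, -4): [√2/2·-5 + (√2/2)·-4, -√2/2·-5 + √2/2·-4] = (-6.3640, 0.7071)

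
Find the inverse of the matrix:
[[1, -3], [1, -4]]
[[4, -3], [1, -1]]

For [[a,b],[c,d]], inverse = (1/det)·[[d,-b],[-c,a]]
det = 1·-4 - -3·1 = -1
Inverse = (1/-1)·[[-4, 3], [-1, 1]]
        = [[4, -3], [1, -1]]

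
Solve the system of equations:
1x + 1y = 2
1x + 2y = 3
x = 1, y = 1

Use elimination (row reduction):
Equation 1: 1x + 1y = 2.
Equation 2: 1x + 2y = 3.
Multiply Eq1 by 1 and Eq2 by 1: 1x + 1y = 2;  1x + 2y = 3.
Subtract: (1)y = 1, so y = 1.
Back-substitute into Eq1: 1x + 1*(1) = 2, so x = 1.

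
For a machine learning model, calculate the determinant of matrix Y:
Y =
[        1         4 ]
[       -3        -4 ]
det(Y) = 8

For a 2×2 matrix [[a, b], [c, d]], det = a*d - b*c.
det(Y) = (1)*(-4) - (4)*(-3) = -4 + 12 = 8.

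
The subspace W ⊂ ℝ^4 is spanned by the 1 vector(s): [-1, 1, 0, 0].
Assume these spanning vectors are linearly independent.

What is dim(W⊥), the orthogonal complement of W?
dim(W⊥) = 3

For any subspace W of ℝ^n, dim(W) + dim(W⊥) = n (the whole-space dimension).
Here the given 1 vectors are linearly independent, so dim(W) = 1.
Thus dim(W⊥) = n - dim(W) = 4 - 1 = 3.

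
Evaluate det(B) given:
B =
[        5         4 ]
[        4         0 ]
det(B) = -16

For a 2×2 matrix [[a, b], [c, d]], det = a*d - b*c.
det(B) = (5)*(0) - (4)*(4) = 0 - 16 = -16.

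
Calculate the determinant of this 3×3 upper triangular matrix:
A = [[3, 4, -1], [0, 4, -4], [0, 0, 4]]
48

The determinant of a triangular matrix is the product of its diagonal entries (the off-diagonal entries above the diagonal do not affect it).
det(A) = (3) * (4) * (4) = 48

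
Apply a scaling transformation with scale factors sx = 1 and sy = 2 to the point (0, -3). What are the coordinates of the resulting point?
(0, -6)

Scaling matrix:
[[1, 0], [0, 2]]
Result: (0 × 1, -3 × 2) = (0, -6)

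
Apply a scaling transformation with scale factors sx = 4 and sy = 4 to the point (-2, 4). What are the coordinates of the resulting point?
(-8, 16)

Scaling matrix:
[[4, 0], [0, 4]]
Result: (-2 × 4, 4 × 4) = (-8, 16)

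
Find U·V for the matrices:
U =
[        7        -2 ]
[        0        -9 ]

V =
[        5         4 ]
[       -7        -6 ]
UV =
[       49        40 ]
[       63        54 ]

Matrix multiplication: (UV)[i][j] = sum over k of U[i][k] * V[k][j].
  (UV)[0][0] = (7)*(5) + (-2)*(-7) = 49
  (UV)[0][1] = (7)*(4) + (-2)*(-6) = 40
  (UV)[1][0] = (0)*(5) + (-9)*(-7) = 63
  (UV)[1][1] = (0)*(4) + (-9)*(-6) = 54
UV =
[       49        40 ]
[       63        54 ]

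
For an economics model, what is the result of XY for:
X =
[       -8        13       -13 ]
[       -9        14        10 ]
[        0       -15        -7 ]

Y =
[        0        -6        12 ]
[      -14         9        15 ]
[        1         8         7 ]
XY =
[     -195        61         8 ]
[     -186       260       172 ]
[      203      -191      -274 ]

Matrix multiplication: (XY)[i][j] = sum over k of X[i][k] * Y[k][j].
  (XY)[0][0] = (-8)*(0) + (13)*(-14) + (-13)*(1) = -195
  (XY)[0][1] = (-8)*(-6) + (13)*(9) + (-13)*(8) = 61
  (XY)[0][2] = (-8)*(12) + (13)*(15) + (-13)*(7) = 8
  (XY)[1][0] = (-9)*(0) + (14)*(-14) + (10)*(1) = -186
  (XY)[1][1] = (-9)*(-6) + (14)*(9) + (10)*(8) = 260
  (XY)[1][2] = (-9)*(12) + (14)*(15) + (10)*(7) = 172
  (XY)[2][0] = (0)*(0) + (-15)*(-14) + (-7)*(1) = 203
  (XY)[2][1] = (0)*(-6) + (-15)*(9) + (-7)*(8) = -191
  (XY)[2][2] = (0)*(12) + (-15)*(15) + (-7)*(7) = -274
XY =
[     -195        61         8 ]
[     -186       260       172 ]
[      203      -191      -274 ]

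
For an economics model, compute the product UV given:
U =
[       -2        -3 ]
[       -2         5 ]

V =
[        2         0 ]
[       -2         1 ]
UV =
[        2        -3 ]
[      -14         5 ]

Matrix multiplication: (UV)[i][j] = sum over k of U[i][k] * V[k][j].
  (UV)[0][0] = (-2)*(2) + (-3)*(-2) = 2
  (UV)[0][1] = (-2)*(0) + (-3)*(1) = -3
  (UV)[1][0] = (-2)*(2) + (5)*(-2) = -14
  (UV)[1][1] = (-2)*(0) + (5)*(1) = 5
UV =
[        2        -3 ]
[      -14         5 ]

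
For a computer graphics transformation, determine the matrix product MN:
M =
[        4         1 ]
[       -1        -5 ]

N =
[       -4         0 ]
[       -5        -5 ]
MN =
[      -21        -5 ]
[       29        25 ]

Matrix multiplication: (MN)[i][j] = sum over k of M[i][k] * N[k][j].
  (MN)[0][0] = (4)*(-4) + (1)*(-5) = -21
  (MN)[0][1] = (4)*(0) + (1)*(-5) = -5
  (MN)[1][0] = (-1)*(-4) + (-5)*(-5) = 29
  (MN)[1][1] = (-1)*(0) + (-5)*(-5) = 25
MN =
[      -21        -5 ]
[       29        25 ]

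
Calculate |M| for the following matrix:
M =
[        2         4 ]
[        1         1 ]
det(M) = -2

For a 2×2 matrix [[a, b], [c, d]], det = a*d - b*c.
det(M) = (2)*(1) - (4)*(1) = 2 - 4 = -2.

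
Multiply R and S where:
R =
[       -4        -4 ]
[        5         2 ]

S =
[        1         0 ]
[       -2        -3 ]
RS =
[        4        12 ]
[        1        -6 ]

Matrix multiplication: (RS)[i][j] = sum over k of R[i][k] * S[k][j].
  (RS)[0][0] = (-4)*(1) + (-4)*(-2) = 4
  (RS)[0][1] = (-4)*(0) + (-4)*(-3) = 12
  (RS)[1][0] = (5)*(1) + (2)*(-2) = 1
  (RS)[1][1] = (5)*(0) + (2)*(-3) = -6
RS =
[        4        12 ]
[        1        -6 ]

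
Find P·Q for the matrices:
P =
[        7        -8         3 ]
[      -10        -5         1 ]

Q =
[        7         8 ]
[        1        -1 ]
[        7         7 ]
PQ =
[       62        85 ]
[      -68       -68 ]

Matrix multiplication: (PQ)[i][j] = sum over k of P[i][k] * Q[k][j].
  (PQ)[0][0] = (7)*(7) + (-8)*(1) + (3)*(7) = 62
  (PQ)[0][1] = (7)*(8) + (-8)*(-1) + (3)*(7) = 85
  (PQ)[1][0] = (-10)*(7) + (-5)*(1) + (1)*(7) = -68
  (PQ)[1][1] = (-10)*(8) + (-5)*(-1) + (1)*(7) = -68
PQ =
[       62        85 ]
[      -68       -68 ]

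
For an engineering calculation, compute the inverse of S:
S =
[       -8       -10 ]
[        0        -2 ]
det(S) = 16
S⁻¹ =
[     -1/8       5/8 ]
[        0      -1/2 ]

For a 2×2 matrix S = [[a, b], [c, d]] with det(S) ≠ 0, S⁻¹ = (1/det(S)) * [[d, -b], [-c, a]].
det(S) = (-8)*(-2) - (-10)*(0) = 16 - 0 = 16.
S⁻¹ = (1/16) * [[-2, 10], [0, -8]].
Dividing each entry by 16 and reducing:
S⁻¹ =
[     -1/8       5/8 ]
[        0      -1/2 ]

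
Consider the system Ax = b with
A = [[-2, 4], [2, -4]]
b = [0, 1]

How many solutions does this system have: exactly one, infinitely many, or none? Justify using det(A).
No solution

det(A) = (-2)*(-4) - (4)*(2) = 0, so A is singular.
The column space of A is span(column 1) = span([-2, 2]).
b = [0, 1] is not a scalar multiple of column 1, so b ∉ column space and the system is inconsistent — no solution.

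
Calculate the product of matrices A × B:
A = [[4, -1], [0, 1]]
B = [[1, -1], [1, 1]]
[[3, -5], [1, 1]]

Matrix multiplication:
C[0][0] = 4×1 + -1×1 = 3
C[0][1] = 4×-1 + -1×1 = -5
C[1][0] = 0×1 + 1×1 = 1
C[1][1] = 0×-1 + 1×1 = 1
Result: [[3, -5], [1, 1]]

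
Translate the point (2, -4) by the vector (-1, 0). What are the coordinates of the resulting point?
(1, -4)

Translation by (-1, 0):
x' = 2 + -1 = 1
y' = -4 + 0 = -4
Homogeneous matrix: [[1, 0, -1], [0, 1, 0], [0, 0, 1]]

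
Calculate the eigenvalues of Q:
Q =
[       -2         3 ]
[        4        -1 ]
λ = -5, 2

Solve det(Q - λI) = 0. For a 2×2 matrix the characteristic equation is λ² - (trace)λ + det = 0.
trace(Q) = a + d = -2 - 1 = -3.
det(Q) = a*d - b*c = (-2)*(-1) - (3)*(4) = 2 - 12 = -10.
Characteristic equation: λ² - (-3)λ + (-10) = 0.
Discriminant = (-3)² - 4*(-10) = 9 + 40 = 49.
λ = (-3 ± √49) / 2 = (-3 ± 7) / 2 = -5, 2.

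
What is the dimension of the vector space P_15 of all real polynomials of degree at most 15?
Dimension = 16

A polynomial of degree at most 15 can be written as a₀ + a₁x + a₂x² + … + a_15x^15, with 16 free coefficients a₀, …, a_15.
The set {1, x, x², …, x^15} is a basis: it spans P_15 (every such polynomial is a linear combination of these) and is linearly independent (a polynomial is zero iff all its coefficients are zero).
Therefore dim(P_15) = 15 + 1 = 16.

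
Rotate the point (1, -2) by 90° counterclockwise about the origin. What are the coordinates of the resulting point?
(2, 1)

Rotation matrix R(θ) = [[cos θ, -sin θ], [sin θ, cos θ]]; for θ = 90°:
R = [[0, -1], [1, 0]]
Result: R × [1, -2]ᵀ = [0·1 + (-1)·-2, 1·1 + (0)·-2]ᵀ = (2, 1)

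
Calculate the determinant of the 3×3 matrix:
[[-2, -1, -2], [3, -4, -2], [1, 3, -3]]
-69

Expansion along first row:
det = -2·det([[-4,-2],[3,-3]]) - -1·det([[3,-2],[1,-3]]) + -2·det([[3,-4],[1,3]])
    = -2·(-4·-3 - -2·3) - -1·(3·-3 - -2·1) + -2·(3·3 - -4·1)
    = -2·18 - -1·-7 + -2·13
    = -36 + -7 + -26 = -69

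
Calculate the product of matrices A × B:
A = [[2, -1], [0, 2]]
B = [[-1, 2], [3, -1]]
[[-5, 5], [6, -2]]

Matrix multiplication:
C[0][0] = 2×-1 + -1×3 = -5
C[0][1] = 2×2 + -1×-1 = 5
C[1][0] = 0×-1 + 2×3 = 6
C[1][1] = 0×2 + 2×-1 = -2
Result: [[-5, 5], [6, -2]]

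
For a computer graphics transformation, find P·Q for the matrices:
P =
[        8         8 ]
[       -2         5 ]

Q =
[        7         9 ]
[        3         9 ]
PQ =
[       80       144 ]
[        1        27 ]

Matrix multiplication: (PQ)[i][j] = sum over k of P[i][k] * Q[k][j].
  (PQ)[0][0] = (8)*(7) + (8)*(3) = 80
  (PQ)[0][1] = (8)*(9) + (8)*(9) = 144
  (PQ)[1][0] = (-2)*(7) + (5)*(3) = 1
  (PQ)[1][1] = (-2)*(9) + (5)*(9) = 27
PQ =
[       80       144 ]
[        1        27 ]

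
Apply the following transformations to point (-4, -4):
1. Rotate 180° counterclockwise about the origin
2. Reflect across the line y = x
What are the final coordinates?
(4, 4)

Step 1: Rotate 180° → (4, 4)
Step 2: Reflect across the line y = x → (4, 4)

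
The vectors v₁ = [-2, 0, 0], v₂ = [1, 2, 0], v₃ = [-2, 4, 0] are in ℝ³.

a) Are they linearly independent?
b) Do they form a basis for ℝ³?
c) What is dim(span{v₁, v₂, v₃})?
Not independent, not a basis, dim(span) = 2

Check whether v₃ can be written as a linear combination of v₁ and v₂.
v₃ = (2)·v₁ + (2)·v₂ = [-2, 4, 0], so the three vectors are linearly dependent.
Thus they do not form a basis for ℝ³, and dim(span{v₁, v₂, v₃}) = 2 (spanned by v₁ and v₂).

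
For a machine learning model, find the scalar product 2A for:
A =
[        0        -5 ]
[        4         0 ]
2A =
[        0       -10 ]
[        8         0 ]

Scalar multiplication is elementwise: (2A)[i][j] = 2 * A[i][j].
  (2A)[0][0] = 2 * (0) = 0
  (2A)[0][1] = 2 * (-5) = -10
  (2A)[1][0] = 2 * (4) = 8
  (2A)[1][1] = 2 * (0) = 0
2A =
[        0       -10 ]
[        8         0 ]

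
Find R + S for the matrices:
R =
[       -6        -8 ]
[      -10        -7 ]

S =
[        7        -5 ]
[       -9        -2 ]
R + S =
[        1       -13 ]
[      -19        -9 ]

Matrix addition is elementwise: (R+S)[i][j] = R[i][j] + S[i][j].
  (R+S)[0][0] = (-6) + (7) = 1
  (R+S)[0][1] = (-8) + (-5) = -13
  (R+S)[1][0] = (-10) + (-9) = -19
  (R+S)[1][1] = (-7) + (-2) = -9
R + S =
[        1       -13 ]
[      -19        -9 ]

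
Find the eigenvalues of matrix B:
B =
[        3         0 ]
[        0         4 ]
λ = 3, 4

Solve det(B - λI) = 0. For a 2×2 matrix the characteristic equation is λ² - (trace)λ + det = 0.
trace(B) = a + d = 3 + 4 = 7.
det(B) = a*d - b*c = (3)*(4) - (0)*(0) = 12 - 0 = 12.
Characteristic equation: λ² - (7)λ + (12) = 0.
Discriminant = (7)² - 4*(12) = 49 - 48 = 1.
λ = (7 ± √1) / 2 = (7 ± 1) / 2 = 3, 4.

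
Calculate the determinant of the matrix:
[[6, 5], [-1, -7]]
-37

For a 2×2 matrix [[a, b], [c, d]], det = ad - bc
det = (6)(-7) - (5)(-1) = -42 - -5 = -37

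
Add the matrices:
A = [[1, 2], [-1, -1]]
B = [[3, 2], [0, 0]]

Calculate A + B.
[[4, 4], [-1, -1]]

Add corresponding elements:
(1)+(3)=4
(2)+(2)=4
(-1)+(0)=-1
(-1)+(0)=-1
A + B = [[4, 4], [-1, -1]]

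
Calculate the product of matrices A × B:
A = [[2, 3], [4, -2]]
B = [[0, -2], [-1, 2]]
[[-3, 2], [2, -12]]

Matrix multiplication:
C[0][0] = 2×0 + 3×-1 = -3
C[0][1] = 2×-2 + 3×2 = 2
C[1][0] = 4×0 + -2×-1 = 2
C[1][1] = 4×-2 + -2×2 = -12
Result: [[-3, 2], [2, -12]]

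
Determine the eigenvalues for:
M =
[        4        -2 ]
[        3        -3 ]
λ = -2, 3

Solve det(M - λI) = 0. For a 2×2 matrix the characteristic equation is λ² - (trace)λ + det = 0.
trace(M) = a + d = 4 - 3 = 1.
det(M) = a*d - b*c = (4)*(-3) - (-2)*(3) = -12 + 6 = -6.
Characteristic equation: λ² - (1)λ + (-6) = 0.
Discriminant = (1)² - 4*(-6) = 1 + 24 = 25.
λ = (1 ± √25) / 2 = (1 ± 5) / 2 = -2, 3.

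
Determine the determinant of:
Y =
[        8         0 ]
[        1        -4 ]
det(Y) = -32

For a 2×2 matrix [[a, b], [c, d]], det = a*d - b*c.
det(Y) = (8)*(-4) - (0)*(1) = -32 - 0 = -32.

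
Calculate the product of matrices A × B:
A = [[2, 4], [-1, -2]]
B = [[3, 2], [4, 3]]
[[22, 16], [-11, -8]]

Matrix multiplication:
C[0][0] = 2×3 + 4×4 = 22
C[0][1] = 2×2 + 4×3 = 16
C[1][0] = -1×3 + -2×4 = -11
C[1][1] = -1×2 + -2×3 = -8
Result: [[22, 16], [-11, -8]]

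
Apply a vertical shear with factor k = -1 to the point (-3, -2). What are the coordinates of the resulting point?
(-3, 1)

Shear matrix for vertical shear with factor k = -1:
[[1, 0], [-1, 1]]
Result: (-3, -2) → (-3, 1)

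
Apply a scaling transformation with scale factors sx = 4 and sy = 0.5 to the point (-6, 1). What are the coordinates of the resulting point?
(-24, 0.5)

Scaling matrix:
[[4, 0], [0, 0.50]]
Result: (-6 × 4, 1 × 0.5) = (-24, 0.5)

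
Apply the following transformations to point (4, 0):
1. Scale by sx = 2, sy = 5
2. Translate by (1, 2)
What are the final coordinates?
(9, 2)

Step 1: Scale (4, 0) by (sx, sy) = (2, 5) → (8, 0)
Step 2: Translate by (1, 2) → (9, 2)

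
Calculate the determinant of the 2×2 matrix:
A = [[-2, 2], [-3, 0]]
6

For A = [[a, b], [c, d]], det(A) = a*d - b*c.
det(A) = (-2)*(0) - (2)*(-3) = 0 - -6 = 6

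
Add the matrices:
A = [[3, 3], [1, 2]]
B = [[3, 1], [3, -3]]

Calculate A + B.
[[6, 4], [4, -1]]

Add corresponding elements:
(3)+(3)=6
(3)+(1)=4
(1)+(3)=4
(2)+(-3)=-1
A + B = [[6, 4], [4, -1]]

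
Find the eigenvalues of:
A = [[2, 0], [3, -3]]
λ = -3, 2

Solve det(A - λI) = 0. For a 2×2 matrix this is λ² - (trace)λ + det = 0.
trace(A) = 2 - 3 = -1.
det(A) = (2)*(-3) - (0)*(3) = -6 - 0 = -6.
Characteristic equation: λ² - (-1)λ + (-6) = 0.
Discriminant: (-1)² - 4*(-6) = 1 + 24 = 25.
Roots: λ = (-1 ± √25) / 2 = -3, 2.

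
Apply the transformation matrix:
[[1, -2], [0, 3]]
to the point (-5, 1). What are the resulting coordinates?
(-7, 3)

Matrix multiplication:
[[1, -2], [0, 3]] × [-5, 1]ᵀ
= [1×-5 + -2×1, 0×-5 + 3×1]ᵀ
= [-7.0000, 3.0000]ᵀ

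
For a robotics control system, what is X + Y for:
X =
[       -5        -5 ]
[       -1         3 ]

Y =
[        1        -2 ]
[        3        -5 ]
X + Y =
[       -4        -7 ]
[        2        -2 ]

Matrix addition is elementwise: (X+Y)[i][j] = X[i][j] + Y[i][j].
  (X+Y)[0][0] = (-5) + (1) = -4
  (X+Y)[0][1] = (-5) + (-2) = -7
  (X+Y)[1][0] = (-1) + (3) = 2
  (X+Y)[1][1] = (3) + (-5) = -2
X + Y =
[       -4        -7 ]
[        2        -2 ]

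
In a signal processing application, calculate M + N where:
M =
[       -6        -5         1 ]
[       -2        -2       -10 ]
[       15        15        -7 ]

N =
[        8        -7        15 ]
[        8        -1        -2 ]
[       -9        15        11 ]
M + N =
[        2       -12        16 ]
[        6        -3       -12 ]
[        6        30         4 ]

Matrix addition is elementwise: (M+N)[i][j] = M[i][j] + N[i][j].
  (M+N)[0][0] = (-6) + (8) = 2
  (M+N)[0][1] = (-5) + (-7) = -12
  (M+N)[0][2] = (1) + (15) = 16
  (M+N)[1][0] = (-2) + (8) = 6
  (M+N)[1][1] = (-2) + (-1) = -3
  (M+N)[1][2] = (-10) + (-2) = -12
  (M+N)[2][0] = (15) + (-9) = 6
  (M+N)[2][1] = (15) + (15) = 30
  (M+N)[2][2] = (-7) + (11) = 4
M + N =
[        2       -12        16 ]
[        6        -3       -12 ]
[        6        30         4 ]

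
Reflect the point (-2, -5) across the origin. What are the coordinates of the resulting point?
(2, 5)

Reflection across origin: (-2, -5) → (2, 5)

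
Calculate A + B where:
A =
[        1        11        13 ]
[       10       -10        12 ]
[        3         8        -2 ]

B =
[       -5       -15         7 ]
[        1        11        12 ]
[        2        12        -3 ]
A + B =
[       -4        -4        20 ]
[       11         1        24 ]
[        5        20        -5 ]

Matrix addition is elementwise: (A+B)[i][j] = A[i][j] + B[i][j].
  (A+B)[0][0] = (1) + (-5) = -4
  (A+B)[0][1] = (11) + (-15) = -4
  (A+B)[0][2] = (13) + (7) = 20
  (A+B)[1][0] = (10) + (1) = 11
  (A+B)[1][1] = (-10) + (11) = 1
  (A+B)[1][2] = (12) + (12) = 24
  (A+B)[2][0] = (3) + (2) = 5
  (A+B)[2][1] = (8) + (12) = 20
  (A+B)[2][2] = (-2) + (-3) = -5
A + B =
[       -4        -4        20 ]
[       11         1        24 ]
[        5        20        -5 ]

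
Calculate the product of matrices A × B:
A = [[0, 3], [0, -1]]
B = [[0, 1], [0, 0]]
[[0, 0], [0, 0]]

Matrix multiplication:
C[0][0] = 0×0 + 3×0 = 0
C[0][1] = 0×1 + 3×0 = 0
C[1][0] = 0×0 + -1×0 = 0
C[1][1] = 0×1 + -1×0 = 0
Result: [[0, 0], [0, 0]]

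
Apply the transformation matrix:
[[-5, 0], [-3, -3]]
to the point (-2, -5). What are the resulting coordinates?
(10, 21)

Matrix multiplication:
[[-5, 0], [-3, -3]] × [-2, -5]ᵀ
= [-5×-2 + 0×-5, -3×-2 + -3×-5]ᵀ
= [10.0000, 21.0000]ᵀ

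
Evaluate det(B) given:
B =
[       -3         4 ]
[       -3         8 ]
det(B) = -12

For a 2×2 matrix [[a, b], [c, d]], det = a*d - b*c.
det(B) = (-3)*(8) - (4)*(-3) = -24 + 12 = -12.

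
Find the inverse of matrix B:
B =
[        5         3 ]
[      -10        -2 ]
det(B) = 20
B⁻¹ =
[    -1/10     -3/20 ]
[      1/2       1/4 ]

For a 2×2 matrix B = [[a, b], [c, d]] with det(B) ≠ 0, B⁻¹ = (1/det(B)) * [[d, -b], [-c, a]].
det(B) = (5)*(-2) - (3)*(-10) = -10 + 30 = 20.
B⁻¹ = (1/20) * [[-2, -3], [10, 5]].
Dividing each entry by 20 and reducing:
B⁻¹ =
[    -1/10     -3/20 ]
[      1/2       1/4 ]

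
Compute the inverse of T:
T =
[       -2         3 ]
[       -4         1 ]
det(T) = 10
T⁻¹ =
[     1/10     -3/10 ]
[      2/5      -1/5 ]

For a 2×2 matrix T = [[a, b], [c, d]] with det(T) ≠ 0, T⁻¹ = (1/det(T)) * [[d, -b], [-c, a]].
det(T) = (-2)*(1) - (3)*(-4) = -2 + 12 = 10.
T⁻¹ = (1/10) * [[1, -3], [4, -2]].
Dividing each entry by 10 and reducing:
T⁻¹ =
[     1/10     -3/10 ]
[      2/5      -1/5 ]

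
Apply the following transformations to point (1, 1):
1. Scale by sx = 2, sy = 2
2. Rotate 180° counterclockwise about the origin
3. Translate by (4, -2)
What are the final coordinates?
(2, -4)

Step 1: Scale → (2, 2)
Step 2: Rotate 180° → (-2, -2)
Step 3: Translate → (2, -4)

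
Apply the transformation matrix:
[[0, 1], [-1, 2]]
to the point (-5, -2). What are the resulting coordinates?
(-2, 1)

Matrix multiplication:
[[0, 1], [-1, 2]] × [-5, -2]ᵀ
= [0×-5 + 1×-2, -1×-5 + 2×-2]ᵀ
= [-2.0000, 1.0000]ᵀ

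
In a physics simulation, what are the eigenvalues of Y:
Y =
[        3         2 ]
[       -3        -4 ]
λ = -3, 2

Solve det(Y - λI) = 0. For a 2×2 matrix the characteristic equation is λ² - (trace)λ + det = 0.
trace(Y) = a + d = 3 - 4 = -1.
det(Y) = a*d - b*c = (3)*(-4) - (2)*(-3) = -12 + 6 = -6.
Characteristic equation: λ² - (-1)λ + (-6) = 0.
Discriminant = (-1)² - 4*(-6) = 1 + 24 = 25.
λ = (-1 ± √25) / 2 = (-1 ± 5) / 2 = -3, 2.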